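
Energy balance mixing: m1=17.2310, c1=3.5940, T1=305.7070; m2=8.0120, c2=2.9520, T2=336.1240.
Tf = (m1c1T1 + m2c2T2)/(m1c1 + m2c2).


num = 26881.6998
den = 85.5796
Tf = 314.1133 K

314.1133 K


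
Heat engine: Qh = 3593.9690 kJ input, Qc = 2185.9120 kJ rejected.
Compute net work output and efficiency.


W = 3593.9690 - 2185.9120 = 1408.0570 kJ
eta = 1408.0570 / 3593.9690 = 0.3918 = 39.1783%

W = 1408.0570 kJ, eta = 39.1783%


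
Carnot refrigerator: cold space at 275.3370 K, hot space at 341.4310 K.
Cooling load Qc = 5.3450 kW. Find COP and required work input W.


COP = 275.3370 / 66.0940 = 4.1658
W = 5.3450 / 4.1658 = 1.2831 kW

COP = 4.1658, W = 1.2831 kW


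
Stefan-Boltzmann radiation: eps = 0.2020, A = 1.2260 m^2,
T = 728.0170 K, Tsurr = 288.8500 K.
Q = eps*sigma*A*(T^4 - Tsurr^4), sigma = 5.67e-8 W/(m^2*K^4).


T^4 = 2.8091e+11
Tsurr^4 = 6.9613e+09
Q = 0.2020 * 5.67e-8 * 1.2260 * 2.7395e+11 = 3846.7416 W

3846.7416 W


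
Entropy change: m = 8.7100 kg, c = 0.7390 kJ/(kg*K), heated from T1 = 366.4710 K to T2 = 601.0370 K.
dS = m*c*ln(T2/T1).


T2/T1 = 1.6401
ln(T2/T1) = 0.4947
dS = 8.7100 * 0.7390 * 0.4947 = 3.1845 kJ/K

3.1845 kJ/K


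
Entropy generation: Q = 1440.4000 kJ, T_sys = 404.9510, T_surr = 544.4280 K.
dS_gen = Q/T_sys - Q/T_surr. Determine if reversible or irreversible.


dS_sys = 1440.4000/404.9510 = 3.5570 kJ/K
dS_surr = -1440.4000/544.4280 = -2.6457 kJ/K
dS_gen = 3.5570 - 2.6457 = 0.9113 kJ/K (irreversible)

dS_gen = 0.9113 kJ/K, irreversible


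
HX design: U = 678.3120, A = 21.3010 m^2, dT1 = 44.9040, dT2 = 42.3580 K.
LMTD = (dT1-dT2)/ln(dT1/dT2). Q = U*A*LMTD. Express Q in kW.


LMTD = 43.6186 K
Q = 678.3120 * 21.3010 * 43.6186 = 630233.3490 W = 630.2333 kW

630.2333 kW


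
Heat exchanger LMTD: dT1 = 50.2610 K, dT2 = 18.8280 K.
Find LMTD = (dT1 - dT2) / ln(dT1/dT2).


dT1/dT2 = 2.6695
ln(dT1/dT2) = 0.9819
LMTD = 31.4330 / 0.9819 = 32.0129 K

32.0129 K


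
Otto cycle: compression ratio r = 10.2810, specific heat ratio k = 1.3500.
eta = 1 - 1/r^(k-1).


r^(k-1) = 2.2605
eta = 1 - 1/2.2605 = 0.5576 = 55.7628%

55.7628%


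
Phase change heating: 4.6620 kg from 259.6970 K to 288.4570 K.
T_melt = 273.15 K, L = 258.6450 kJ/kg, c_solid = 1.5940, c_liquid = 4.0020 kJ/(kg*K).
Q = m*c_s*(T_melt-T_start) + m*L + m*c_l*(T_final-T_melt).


Q1 (sensible, solid) = 4.6620 * 1.5940 * 13.4530 = 99.9723 kJ
Q2 (latent) = 4.6620 * 258.6450 = 1205.8030 kJ
Q3 (sensible, liquid) = 4.6620 * 4.0020 * 15.3070 = 285.5877 kJ
Q_total = 1591.3630 kJ

1591.3630 kJ


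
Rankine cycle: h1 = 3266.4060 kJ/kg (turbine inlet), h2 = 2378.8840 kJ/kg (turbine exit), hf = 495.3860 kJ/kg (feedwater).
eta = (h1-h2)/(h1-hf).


W = 887.5220 kJ/kg
Q_in = 2771.0200 kJ/kg
eta = 0.3203 = 32.0287%

eta = 32.0287%


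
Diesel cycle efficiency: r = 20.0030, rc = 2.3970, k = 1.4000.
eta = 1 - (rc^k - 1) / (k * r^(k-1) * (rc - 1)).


r^(k-1) = 3.3147
rc^k = 3.4004
eta = 0.6297 = 62.9721%

62.9721%


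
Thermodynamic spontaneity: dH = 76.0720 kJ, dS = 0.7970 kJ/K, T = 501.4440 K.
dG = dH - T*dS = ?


T*dS = 501.4440 * 0.7970 = 399.6509 kJ
dG = 76.0720 - 399.6509 = -323.5789 kJ (spontaneous)

dG = -323.5789 kJ, spontaneous


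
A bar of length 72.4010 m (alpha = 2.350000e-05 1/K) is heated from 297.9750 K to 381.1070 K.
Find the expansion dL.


dT = 83.1320 K
dL = 2.350000e-05 * 72.4010 * 83.1320 = 0.141443 m
L_final = 72.542443 m

dL = 0.141443 m


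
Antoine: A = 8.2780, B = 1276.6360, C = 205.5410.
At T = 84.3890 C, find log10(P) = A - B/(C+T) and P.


C+T = 289.9300
B/(C+T) = 4.4033
log10(P) = 8.2780 - 4.4033 = 3.8747
P = 10^3.8747 = 7494.5238 mmHg

7494.5238 mmHg


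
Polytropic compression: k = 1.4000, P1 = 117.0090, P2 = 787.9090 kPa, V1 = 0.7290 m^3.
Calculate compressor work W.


(k-1)/k = 0.2857
(P2/P1)^exp = 1.7244
W = 3.5000 * 117.0090 * 0.7290 * (1.7244 - 1) = 216.2765 kJ

216.2765 kJ


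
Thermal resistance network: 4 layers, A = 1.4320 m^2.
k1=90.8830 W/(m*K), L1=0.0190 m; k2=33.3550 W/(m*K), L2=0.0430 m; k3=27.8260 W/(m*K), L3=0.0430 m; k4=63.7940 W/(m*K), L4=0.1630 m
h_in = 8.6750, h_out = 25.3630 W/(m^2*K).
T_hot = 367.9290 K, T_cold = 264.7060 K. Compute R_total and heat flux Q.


R_conv_in = 1/(8.6750*1.4320) = 0.0805
R_1 = 0.0190/(90.8830*1.4320) = 0.0001
R_2 = 0.0430/(33.3550*1.4320) = 0.0009
R_3 = 0.0430/(27.8260*1.4320) = 0.0011
R_4 = 0.1630/(63.7940*1.4320) = 0.0018
R_conv_out = 1/(25.3630*1.4320) = 0.0275
R_total = 0.1119 K/W
Q = 103.2230 / 0.1119 = 922.1173 W

R_total = 0.1119 K/W, Q = 922.1173 W


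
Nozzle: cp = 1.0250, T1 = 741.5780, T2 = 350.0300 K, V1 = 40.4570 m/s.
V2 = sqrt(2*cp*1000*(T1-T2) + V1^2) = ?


dT = 391.5480 K
2*cp*1000*dT = 802673.4000
V1^2 = 1636.7688
V2 = sqrt(804310.1688) = 896.8334 m/s

896.8334 m/s


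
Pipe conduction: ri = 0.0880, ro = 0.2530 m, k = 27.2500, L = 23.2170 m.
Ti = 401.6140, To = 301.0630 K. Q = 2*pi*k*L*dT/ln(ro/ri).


dT = 100.5510 K
ln(ro/ri) = 1.0561
Q = 2*pi*27.2500*23.2170*100.5510 / 1.0561 = 378489.0241 W

378489.0241 W


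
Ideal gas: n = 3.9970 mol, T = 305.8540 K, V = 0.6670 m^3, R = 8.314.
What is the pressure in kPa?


P = nRT/V = 3.9970 * 8.314 * 305.8540 / 0.6670
= 10163.8520 / 0.6670 = 15238.1589 Pa = 15.2382 kPa

15.2382 kPa


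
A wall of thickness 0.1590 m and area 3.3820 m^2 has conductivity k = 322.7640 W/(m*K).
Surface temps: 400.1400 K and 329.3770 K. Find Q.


dT = 70.7630 K
Q = 322.7640 * 3.3820 * 70.7630 / 0.1590 = 485811.5150 W

485811.5150 W


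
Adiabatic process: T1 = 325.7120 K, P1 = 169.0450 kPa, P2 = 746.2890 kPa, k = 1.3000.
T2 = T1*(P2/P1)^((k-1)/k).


(k-1)/k = 0.2308
(P2/P1)^exp = 1.4087
T2 = 325.7120 * 1.4087 = 458.8365 K

458.8365 K


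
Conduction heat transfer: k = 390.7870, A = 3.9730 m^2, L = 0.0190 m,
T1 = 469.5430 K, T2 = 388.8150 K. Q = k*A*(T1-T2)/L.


dT = 80.7280 K
Q = 390.7870 * 3.9730 * 80.7280 / 0.0190 = 6596738.4481 W

6596738.4481 W


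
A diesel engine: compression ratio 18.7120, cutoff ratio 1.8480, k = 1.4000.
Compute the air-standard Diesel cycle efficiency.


r^(k-1) = 3.2274
rc^k = 2.3626
eta = 0.6444 = 64.4382%

64.4382%


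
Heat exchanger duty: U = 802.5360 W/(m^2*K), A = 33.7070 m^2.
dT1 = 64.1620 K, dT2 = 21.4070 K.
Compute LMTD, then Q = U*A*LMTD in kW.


LMTD = 38.9499 K
Q = 802.5360 * 33.7070 * 38.9499 = 1053635.9378 W = 1053.6359 kW

1053.6359 kW


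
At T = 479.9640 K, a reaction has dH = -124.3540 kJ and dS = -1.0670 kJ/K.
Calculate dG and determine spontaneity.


T*dS = 479.9640 * -1.0670 = -512.1216 kJ
dG = -124.3540 + 512.1216 = 387.7676 kJ (non-spontaneous)

dG = 387.7676 kJ, non-spontaneous


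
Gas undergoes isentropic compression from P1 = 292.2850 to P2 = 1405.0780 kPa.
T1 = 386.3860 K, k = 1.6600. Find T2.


(k-1)/k = 0.3976
(P2/P1)^exp = 1.8669
T2 = 386.3860 * 1.8669 = 721.3330 K

721.3330 K


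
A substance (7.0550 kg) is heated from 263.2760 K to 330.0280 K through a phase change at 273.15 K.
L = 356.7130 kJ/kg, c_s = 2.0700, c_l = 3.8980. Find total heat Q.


Q1 (sensible, solid) = 7.0550 * 2.0700 * 9.8740 = 144.1984 kJ
Q2 (latent) = 7.0550 * 356.7130 = 2516.6102 kJ
Q3 (sensible, liquid) = 7.0550 * 3.8980 * 56.8780 = 1564.1672 kJ
Q_total = 4224.9758 kJ

4224.9758 kJ


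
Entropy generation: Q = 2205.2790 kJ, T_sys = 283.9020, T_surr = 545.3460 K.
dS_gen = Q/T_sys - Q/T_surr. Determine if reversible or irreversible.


dS_sys = 2205.2790/283.9020 = 7.7677 kJ/K
dS_surr = -2205.2790/545.3460 = -4.0438 kJ/K
dS_gen = 7.7677 - 4.0438 = 3.7239 kJ/K (irreversible)

dS_gen = 3.7239 kJ/K, irreversible


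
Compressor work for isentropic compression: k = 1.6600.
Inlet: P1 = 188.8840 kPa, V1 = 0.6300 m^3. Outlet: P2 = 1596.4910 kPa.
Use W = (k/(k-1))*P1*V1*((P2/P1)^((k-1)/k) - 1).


(k-1)/k = 0.3976
(P2/P1)^exp = 2.3364
W = 2.5152 * 188.8840 * 0.6300 * (2.3364 - 1) = 399.9905 kJ

399.9905 kJ


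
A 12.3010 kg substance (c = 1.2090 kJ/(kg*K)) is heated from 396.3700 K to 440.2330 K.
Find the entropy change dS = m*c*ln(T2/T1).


T2/T1 = 1.1107
ln(T2/T1) = 0.1050
dS = 12.3010 * 1.2090 * 0.1050 = 1.5609 kJ/K

1.5609 kJ/K


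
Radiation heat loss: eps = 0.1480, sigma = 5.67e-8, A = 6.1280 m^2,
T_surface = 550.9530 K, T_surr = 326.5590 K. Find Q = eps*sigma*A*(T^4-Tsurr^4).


T^4 = 9.2142e+10
Tsurr^4 = 1.1372e+10
Q = 0.1480 * 5.67e-8 * 6.1280 * 8.0770e+10 = 4153.4873 W

4153.4873 W


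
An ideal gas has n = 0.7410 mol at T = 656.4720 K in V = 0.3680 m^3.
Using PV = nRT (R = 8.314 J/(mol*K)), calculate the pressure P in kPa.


P = nRT/V = 0.7410 * 8.314 * 656.4720 / 0.3680
= 4044.3100 / 0.3680 = 10989.9728 Pa = 10.9900 kPa

10.9900 kPa


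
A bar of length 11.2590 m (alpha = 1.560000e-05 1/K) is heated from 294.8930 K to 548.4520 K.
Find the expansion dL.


dT = 253.5590 K
dL = 1.560000e-05 * 11.2590 * 253.5590 = 0.044535 m
L_final = 11.303535 m

dL = 0.044535 m


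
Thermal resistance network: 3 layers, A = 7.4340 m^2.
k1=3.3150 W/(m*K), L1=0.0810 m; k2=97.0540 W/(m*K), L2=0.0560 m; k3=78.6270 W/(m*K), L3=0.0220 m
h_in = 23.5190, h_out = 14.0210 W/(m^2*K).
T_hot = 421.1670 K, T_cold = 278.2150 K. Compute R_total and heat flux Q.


R_conv_in = 1/(23.5190*7.4340) = 0.0057
R_1 = 0.0810/(3.3150*7.4340) = 0.0033
R_2 = 0.0560/(97.0540*7.4340) = 7.7616e-05
R_3 = 0.0220/(78.6270*7.4340) = 3.7638e-05
R_conv_out = 1/(14.0210*7.4340) = 0.0096
R_total = 0.0187 K/W
Q = 142.9520 / 0.0187 = 7638.1298 W

R_total = 0.0187 K/W, Q = 7638.1298 W


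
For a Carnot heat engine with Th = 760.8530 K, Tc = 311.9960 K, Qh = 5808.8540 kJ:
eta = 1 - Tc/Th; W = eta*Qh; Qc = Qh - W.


eta = 1 - 311.9960/760.8530 = 0.5899
W = 0.5899 * 5808.8540 = 3426.8706 kJ
Qc = 5808.8540 - 3426.8706 = 2381.9834 kJ

eta = 58.9939%, W = 3426.8706 kJ, Qc = 2381.9834 kJ


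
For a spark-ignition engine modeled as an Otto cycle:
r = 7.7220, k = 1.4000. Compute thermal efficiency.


r^(k-1) = 2.2651
eta = 1 - 1/2.2651 = 0.5585 = 55.8523%

55.8523%


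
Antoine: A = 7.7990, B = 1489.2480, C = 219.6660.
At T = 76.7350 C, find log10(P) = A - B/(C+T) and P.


C+T = 296.4010
B/(C+T) = 5.0244
log10(P) = 7.7990 - 5.0244 = 2.7746
P = 10^2.7746 = 595.0638 mmHg

595.0638 mmHg


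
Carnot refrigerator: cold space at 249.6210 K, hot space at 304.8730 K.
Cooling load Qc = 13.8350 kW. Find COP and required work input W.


COP = 249.6210 / 55.2520 = 4.5179
W = 13.8350 / 4.5179 = 3.0623 kW

COP = 4.5179, W = 3.0623 kW


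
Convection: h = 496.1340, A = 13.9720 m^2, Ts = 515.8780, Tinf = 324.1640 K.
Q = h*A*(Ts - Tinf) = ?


dT = 191.7140 K
Q = 496.1340 * 13.9720 * 191.7140 = 1328958.4281 W

1328958.4281 W


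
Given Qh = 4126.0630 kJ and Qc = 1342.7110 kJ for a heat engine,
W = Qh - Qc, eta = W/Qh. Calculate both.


W = 4126.0630 - 1342.7110 = 2783.3520 kJ
eta = 2783.3520 / 4126.0630 = 0.6746 = 67.4578%

W = 2783.3520 kJ, eta = 67.4578%


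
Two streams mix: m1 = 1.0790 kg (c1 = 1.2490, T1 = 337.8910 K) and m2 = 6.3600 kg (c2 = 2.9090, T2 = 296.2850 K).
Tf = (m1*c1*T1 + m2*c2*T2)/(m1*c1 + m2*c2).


num = 5937.0058
den = 19.8489
Tf = 299.1099 K

299.1099 K


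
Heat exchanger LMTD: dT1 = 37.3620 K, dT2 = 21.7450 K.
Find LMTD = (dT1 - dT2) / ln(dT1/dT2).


dT1/dT2 = 1.7182
ln(dT1/dT2) = 0.5413
LMTD = 15.6170 / 0.5413 = 28.8525 K

28.8525 K


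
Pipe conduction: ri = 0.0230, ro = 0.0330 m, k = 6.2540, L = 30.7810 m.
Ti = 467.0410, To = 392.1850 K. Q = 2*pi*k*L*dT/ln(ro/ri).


dT = 74.8560 K
ln(ro/ri) = 0.3610
Q = 2*pi*6.2540*30.7810*74.8560 / 0.3610 = 250797.8620 W

250797.8620 W


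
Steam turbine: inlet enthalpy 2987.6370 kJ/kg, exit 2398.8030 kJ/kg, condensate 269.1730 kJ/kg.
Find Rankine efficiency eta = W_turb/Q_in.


W = 588.8340 kJ/kg
Q_in = 2718.4640 kJ/kg
eta = 0.2166 = 21.6605%

eta = 21.6605%


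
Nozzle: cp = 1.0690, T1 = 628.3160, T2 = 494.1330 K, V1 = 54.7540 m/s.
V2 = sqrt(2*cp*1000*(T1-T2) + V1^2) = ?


dT = 134.1830 K
2*cp*1000*dT = 286883.2540
V1^2 = 2998.0005
V2 = sqrt(289881.2545) = 538.4062 m/s

538.4062 m/s


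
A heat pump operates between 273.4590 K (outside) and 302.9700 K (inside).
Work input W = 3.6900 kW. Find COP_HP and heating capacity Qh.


COP = 302.9700 / 29.5110 = 10.2663
Qh = 10.2663 * 3.6900 = 37.8828 kW

COP = 10.2663, Qh = 37.8828 kW


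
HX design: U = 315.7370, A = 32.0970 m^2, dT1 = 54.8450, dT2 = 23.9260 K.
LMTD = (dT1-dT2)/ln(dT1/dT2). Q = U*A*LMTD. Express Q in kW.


LMTD = 37.2722 K
Q = 315.7370 * 32.0970 * 37.2722 = 377724.5890 W = 377.7246 kW

377.7246 kW


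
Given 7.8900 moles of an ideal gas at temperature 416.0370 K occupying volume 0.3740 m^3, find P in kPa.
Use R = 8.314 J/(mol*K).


P = nRT/V = 7.8900 * 8.314 * 416.0370 / 0.3740
= 27290.9705 / 0.3740 = 72970.5093 Pa = 72.9705 kPa

72.9705 kPa


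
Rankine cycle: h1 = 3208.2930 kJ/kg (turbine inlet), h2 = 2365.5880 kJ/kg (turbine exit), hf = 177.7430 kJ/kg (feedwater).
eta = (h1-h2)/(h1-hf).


W = 842.7050 kJ/kg
Q_in = 3030.5500 kJ/kg
eta = 0.2781 = 27.8070%

eta = 27.8070%


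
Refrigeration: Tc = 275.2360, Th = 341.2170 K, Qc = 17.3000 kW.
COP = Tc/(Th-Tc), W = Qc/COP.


COP = 275.2360 / 65.9810 = 4.1714
W = 17.3000 / 4.1714 = 4.1472 kW

COP = 4.1714, W = 4.1472 kW


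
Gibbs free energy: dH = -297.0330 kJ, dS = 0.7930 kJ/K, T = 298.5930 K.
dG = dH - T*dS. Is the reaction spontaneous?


T*dS = 298.5930 * 0.7930 = 236.7842 kJ
dG = -297.0330 - 236.7842 = -533.8172 kJ (spontaneous)

dG = -533.8172 kJ, spontaneous


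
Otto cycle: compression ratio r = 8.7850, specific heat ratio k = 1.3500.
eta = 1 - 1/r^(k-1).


r^(k-1) = 2.1395
eta = 1 - 1/2.1395 = 0.5326 = 53.2598%

53.2598%


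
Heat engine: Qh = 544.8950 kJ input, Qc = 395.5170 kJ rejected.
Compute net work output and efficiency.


W = 544.8950 - 395.5170 = 149.3780 kJ
eta = 149.3780 / 544.8950 = 0.2741 = 27.4141%

W = 149.3780 kJ, eta = 27.4141%


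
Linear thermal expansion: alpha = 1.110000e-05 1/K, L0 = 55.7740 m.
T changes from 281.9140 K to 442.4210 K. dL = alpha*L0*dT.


dT = 160.5070 K
dL = 1.110000e-05 * 55.7740 * 160.5070 = 0.099369 m
L_final = 55.873369 m

dL = 0.099369 m


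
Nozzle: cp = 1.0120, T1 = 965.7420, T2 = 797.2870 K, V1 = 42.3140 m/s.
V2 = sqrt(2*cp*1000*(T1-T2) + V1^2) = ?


dT = 168.4550 K
2*cp*1000*dT = 340952.9200
V1^2 = 1790.4746
V2 = sqrt(342743.3946) = 585.4429 m/s

585.4429 m/s


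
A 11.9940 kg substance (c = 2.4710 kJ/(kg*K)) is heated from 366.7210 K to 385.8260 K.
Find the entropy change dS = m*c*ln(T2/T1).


T2/T1 = 1.0521
ln(T2/T1) = 0.0508
dS = 11.9940 * 2.4710 * 0.0508 = 1.5051 kJ/K

1.5051 kJ/K


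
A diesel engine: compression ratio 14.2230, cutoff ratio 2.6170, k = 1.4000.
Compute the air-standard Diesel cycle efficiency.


r^(k-1) = 2.8920
rc^k = 3.8453
eta = 0.5654 = 56.5403%

56.5403%


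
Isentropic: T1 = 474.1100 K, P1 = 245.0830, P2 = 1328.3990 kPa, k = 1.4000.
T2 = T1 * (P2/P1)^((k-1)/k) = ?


(k-1)/k = 0.2857
(P2/P1)^exp = 1.6208
T2 = 474.1100 * 1.6208 = 768.4185 K

768.4185 K


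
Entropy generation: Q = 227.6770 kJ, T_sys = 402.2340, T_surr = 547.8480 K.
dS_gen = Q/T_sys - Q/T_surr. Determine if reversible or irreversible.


dS_sys = 227.6770/402.2340 = 0.5660 kJ/K
dS_surr = -227.6770/547.8480 = -0.4156 kJ/K
dS_gen = 0.5660 - 0.4156 = 0.1504 kJ/K (irreversible)

dS_gen = 0.1504 kJ/K, irreversible


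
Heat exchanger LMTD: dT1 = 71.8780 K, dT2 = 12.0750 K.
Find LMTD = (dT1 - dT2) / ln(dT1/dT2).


dT1/dT2 = 5.9526
ln(dT1/dT2) = 1.7838
LMTD = 59.8030 / 1.7838 = 33.5250 K

33.5250 K


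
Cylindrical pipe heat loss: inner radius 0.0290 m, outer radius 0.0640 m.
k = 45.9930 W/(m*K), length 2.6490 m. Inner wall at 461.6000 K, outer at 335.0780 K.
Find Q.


dT = 126.5220 K
ln(ro/ri) = 0.7916
Q = 2*pi*45.9930*2.6490*126.5220 / 0.7916 = 122354.7464 W

122354.7464 W


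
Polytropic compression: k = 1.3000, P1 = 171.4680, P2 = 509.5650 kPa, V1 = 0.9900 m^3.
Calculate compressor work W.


(k-1)/k = 0.2308
(P2/P1)^exp = 1.2858
W = 4.3333 * 171.4680 * 0.9900 * (1.2858 - 1) = 210.1995 kJ

210.1995 kJ


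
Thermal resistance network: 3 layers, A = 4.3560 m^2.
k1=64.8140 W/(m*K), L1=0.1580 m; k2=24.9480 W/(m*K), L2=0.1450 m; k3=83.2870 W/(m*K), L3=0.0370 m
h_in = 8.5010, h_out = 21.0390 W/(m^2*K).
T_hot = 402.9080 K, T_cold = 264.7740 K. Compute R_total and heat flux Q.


R_conv_in = 1/(8.5010*4.3560) = 0.0270
R_1 = 0.1580/(64.8140*4.3560) = 0.0006
R_2 = 0.1450/(24.9480*4.3560) = 0.0013
R_3 = 0.0370/(83.2870*4.3560) = 0.0001
R_conv_out = 1/(21.0390*4.3560) = 0.0109
R_total = 0.0399 K/W
Q = 138.1340 / 0.0399 = 3460.9362 W

R_total = 0.0399 K/W, Q = 3460.9362 W


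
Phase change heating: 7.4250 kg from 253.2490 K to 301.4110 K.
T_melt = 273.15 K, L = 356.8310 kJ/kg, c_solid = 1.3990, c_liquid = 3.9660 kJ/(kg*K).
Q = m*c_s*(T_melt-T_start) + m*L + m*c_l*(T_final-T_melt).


Q1 (sensible, solid) = 7.4250 * 1.3990 * 19.9010 = 206.7231 kJ
Q2 (latent) = 7.4250 * 356.8310 = 2649.4702 kJ
Q3 (sensible, liquid) = 7.4250 * 3.9660 * 28.2610 = 832.2172 kJ
Q_total = 3688.4105 kJ

3688.4105 kJ


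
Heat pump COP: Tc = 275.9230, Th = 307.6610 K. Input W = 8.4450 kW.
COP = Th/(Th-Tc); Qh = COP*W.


COP = 307.6610 / 31.7380 = 9.6938
Qh = 9.6938 * 8.4450 = 81.8639 kW

COP = 9.6938, Qh = 81.8639 kW


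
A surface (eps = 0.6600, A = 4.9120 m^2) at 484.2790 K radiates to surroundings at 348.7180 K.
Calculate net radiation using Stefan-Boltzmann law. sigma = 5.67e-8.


T^4 = 5.5003e+10
Tsurr^4 = 1.4788e+10
Q = 0.6600 * 5.67e-8 * 4.9120 * 4.0215e+10 = 7392.1810 W

7392.1810 W


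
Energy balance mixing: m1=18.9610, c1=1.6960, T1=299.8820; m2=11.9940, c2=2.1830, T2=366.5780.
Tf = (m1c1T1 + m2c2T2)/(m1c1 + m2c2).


num = 19241.6380
den = 58.3408
Tf = 329.8147 K

329.8147 K


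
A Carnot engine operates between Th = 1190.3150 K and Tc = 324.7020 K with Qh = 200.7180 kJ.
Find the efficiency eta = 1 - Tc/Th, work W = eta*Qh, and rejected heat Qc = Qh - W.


eta = 1 - 324.7020/1190.3150 = 0.7272
W = 0.7272 * 200.7180 = 145.9648 kJ
Qc = 200.7180 - 145.9648 = 54.7532 kJ

eta = 72.7213%, W = 145.9648 kJ, Qc = 54.7532 kJ


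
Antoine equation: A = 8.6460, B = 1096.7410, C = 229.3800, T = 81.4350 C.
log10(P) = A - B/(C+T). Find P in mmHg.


C+T = 310.8150
B/(C+T) = 3.5286
log10(P) = 8.6460 - 3.5286 = 5.1174
P = 10^5.1174 = 131039.6133 mmHg

131039.6133 mmHg


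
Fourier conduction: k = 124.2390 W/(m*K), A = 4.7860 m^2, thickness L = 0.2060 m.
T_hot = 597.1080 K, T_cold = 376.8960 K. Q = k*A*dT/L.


dT = 220.2120 K
Q = 124.2390 * 4.7860 * 220.2120 / 0.2060 = 635630.0230 W

635630.0230 W


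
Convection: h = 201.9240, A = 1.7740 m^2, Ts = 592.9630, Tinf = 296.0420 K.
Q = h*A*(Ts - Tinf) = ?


dT = 296.9210 K
Q = 201.9240 * 1.7740 * 296.9210 = 106361.0144 W

106361.0144 W


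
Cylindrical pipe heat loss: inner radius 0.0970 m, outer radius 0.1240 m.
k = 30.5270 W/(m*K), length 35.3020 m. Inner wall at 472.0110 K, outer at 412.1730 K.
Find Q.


dT = 59.8380 K
ln(ro/ri) = 0.2456
Q = 2*pi*30.5270*35.3020*59.8380 / 0.2456 = 1649924.3293 W

1649924.3293 W


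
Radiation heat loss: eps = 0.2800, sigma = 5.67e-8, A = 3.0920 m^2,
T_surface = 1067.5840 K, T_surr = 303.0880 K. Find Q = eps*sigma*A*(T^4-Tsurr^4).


T^4 = 1.2990e+12
Tsurr^4 = 8.4387e+09
Q = 0.2800 * 5.67e-8 * 3.0920 * 1.2906e+12 = 63351.7017 W

63351.7017 W


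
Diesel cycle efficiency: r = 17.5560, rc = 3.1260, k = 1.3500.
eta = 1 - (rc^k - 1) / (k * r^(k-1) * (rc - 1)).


r^(k-1) = 2.7261
rc^k = 4.6584
eta = 0.5324 = 53.2434%

53.2434%


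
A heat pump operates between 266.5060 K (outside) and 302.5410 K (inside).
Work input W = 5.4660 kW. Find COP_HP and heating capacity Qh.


COP = 302.5410 / 36.0350 = 8.3958
Qh = 8.3958 * 5.4660 = 45.8912 kW

COP = 8.3958, Qh = 45.8912 kW


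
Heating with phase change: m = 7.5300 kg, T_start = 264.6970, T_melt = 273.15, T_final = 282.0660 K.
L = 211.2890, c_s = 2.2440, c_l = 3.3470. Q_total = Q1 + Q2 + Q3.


Q1 (sensible, solid) = 7.5300 * 2.2440 * 8.4530 = 142.8330 kJ
Q2 (latent) = 7.5300 * 211.2890 = 1591.0062 kJ
Q3 (sensible, liquid) = 7.5300 * 3.3470 * 8.9160 = 224.7091 kJ
Q_total = 1958.5484 kJ

1958.5484 kJ


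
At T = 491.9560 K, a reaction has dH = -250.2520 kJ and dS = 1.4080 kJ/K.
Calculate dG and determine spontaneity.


T*dS = 491.9560 * 1.4080 = 692.6740 kJ
dG = -250.2520 - 692.6740 = -942.9260 kJ (spontaneous)

dG = -942.9260 kJ, spontaneous


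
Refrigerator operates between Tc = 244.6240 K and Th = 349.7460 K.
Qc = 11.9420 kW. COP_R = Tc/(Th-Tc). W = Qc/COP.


COP = 244.6240 / 105.1220 = 2.3270
W = 11.9420 / 2.3270 = 5.1318 kW

COP = 2.3270, W = 5.1318 kW


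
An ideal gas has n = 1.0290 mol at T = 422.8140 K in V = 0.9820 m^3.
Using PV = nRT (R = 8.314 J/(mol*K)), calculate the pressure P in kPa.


P = nRT/V = 1.0290 * 8.314 * 422.8140 / 0.9820
= 3617.2186 / 0.9820 = 3683.5220 Pa = 3.6835 kPa

3.6835 kPa


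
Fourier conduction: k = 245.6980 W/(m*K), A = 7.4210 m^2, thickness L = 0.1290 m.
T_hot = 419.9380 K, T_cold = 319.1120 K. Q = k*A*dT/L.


dT = 100.8260 K
Q = 245.6980 * 7.4210 * 100.8260 / 0.1290 = 1425105.0553 W

1425105.0553 W


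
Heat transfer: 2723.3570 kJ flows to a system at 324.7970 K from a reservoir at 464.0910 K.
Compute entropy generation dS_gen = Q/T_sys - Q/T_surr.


dS_sys = 2723.3570/324.7970 = 8.3848 kJ/K
dS_surr = -2723.3570/464.0910 = -5.8682 kJ/K
dS_gen = 8.3848 - 5.8682 = 2.5166 kJ/K (irreversible)

dS_gen = 2.5166 kJ/K, irreversible


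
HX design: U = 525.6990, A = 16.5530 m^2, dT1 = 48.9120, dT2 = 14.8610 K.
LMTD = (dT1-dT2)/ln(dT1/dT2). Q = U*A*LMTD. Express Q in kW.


LMTD = 28.5835 K
Q = 525.6990 * 16.5530 * 28.5835 = 248730.4748 W = 248.7305 kW

248.7305 kW


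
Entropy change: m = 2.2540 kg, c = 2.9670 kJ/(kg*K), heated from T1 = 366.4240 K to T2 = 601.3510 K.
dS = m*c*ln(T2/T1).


T2/T1 = 1.6411
ln(T2/T1) = 0.4954
dS = 2.2540 * 2.9670 * 0.4954 = 3.3130 kJ/K

3.3130 kJ/K


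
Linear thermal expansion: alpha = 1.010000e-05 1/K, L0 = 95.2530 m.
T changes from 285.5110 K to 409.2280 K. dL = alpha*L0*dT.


dT = 123.7170 K
dL = 1.010000e-05 * 95.2530 * 123.7170 = 0.119023 m
L_final = 95.372023 m

dL = 0.119023 m


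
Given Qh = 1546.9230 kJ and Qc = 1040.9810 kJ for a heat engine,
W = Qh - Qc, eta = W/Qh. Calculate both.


W = 1546.9230 - 1040.9810 = 505.9420 kJ
eta = 505.9420 / 1546.9230 = 0.3271 = 32.7063%

W = 505.9420 kJ, eta = 32.7063%


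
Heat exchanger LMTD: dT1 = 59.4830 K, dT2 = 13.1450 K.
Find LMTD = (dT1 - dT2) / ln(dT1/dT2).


dT1/dT2 = 4.5251
ln(dT1/dT2) = 1.5096
LMTD = 46.3380 / 1.5096 = 30.6946 K

30.6946 K


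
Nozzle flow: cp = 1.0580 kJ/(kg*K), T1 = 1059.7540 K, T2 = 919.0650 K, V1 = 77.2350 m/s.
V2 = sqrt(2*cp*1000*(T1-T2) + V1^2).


dT = 140.6890 K
2*cp*1000*dT = 297697.9240
V1^2 = 5965.2452
V2 = sqrt(303663.1692) = 551.0564 m/s

551.0564 m/s


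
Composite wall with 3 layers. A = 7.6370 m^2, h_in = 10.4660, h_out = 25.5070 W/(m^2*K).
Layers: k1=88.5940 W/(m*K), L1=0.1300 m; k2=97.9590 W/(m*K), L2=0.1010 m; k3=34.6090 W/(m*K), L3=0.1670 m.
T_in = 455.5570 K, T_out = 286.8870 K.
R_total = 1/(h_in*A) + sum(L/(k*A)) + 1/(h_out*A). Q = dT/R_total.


R_conv_in = 1/(10.4660*7.6370) = 0.0125
R_1 = 0.1300/(88.5940*7.6370) = 0.0002
R_2 = 0.1010/(97.9590*7.6370) = 0.0001
R_3 = 0.1670/(34.6090*7.6370) = 0.0006
R_conv_out = 1/(25.5070*7.6370) = 0.0051
R_total = 0.0186 K/W
Q = 168.6700 / 0.0186 = 9066.4951 W

R_total = 0.0186 K/W, Q = 9066.4951 W


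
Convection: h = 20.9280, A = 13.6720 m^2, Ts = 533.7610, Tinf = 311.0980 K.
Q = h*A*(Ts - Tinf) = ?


dT = 222.6630 K
Q = 20.9280 * 13.6720 * 222.6630 = 63710.0334 W

63710.0334 W


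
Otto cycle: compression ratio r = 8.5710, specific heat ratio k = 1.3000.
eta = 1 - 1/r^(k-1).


r^(k-1) = 1.9051
eta = 1 - 1/1.9051 = 0.4751 = 47.5083%

47.5083%


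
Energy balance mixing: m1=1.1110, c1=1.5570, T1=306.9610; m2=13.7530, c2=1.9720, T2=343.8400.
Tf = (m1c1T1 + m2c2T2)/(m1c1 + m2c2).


num = 9856.2452
den = 28.8507
Tf = 341.6288 K

341.6288 K


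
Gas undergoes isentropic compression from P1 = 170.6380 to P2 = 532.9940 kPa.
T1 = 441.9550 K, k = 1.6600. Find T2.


(k-1)/k = 0.3976
(P2/P1)^exp = 1.5728
T2 = 441.9550 * 1.5728 = 695.0960 K

695.0960 K


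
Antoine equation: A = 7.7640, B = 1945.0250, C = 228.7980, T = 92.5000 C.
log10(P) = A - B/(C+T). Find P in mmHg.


C+T = 321.2980
B/(C+T) = 6.0536
log10(P) = 7.7640 - 6.0536 = 1.7104
P = 10^1.7104 = 51.3277 mmHg

51.3277 mmHg


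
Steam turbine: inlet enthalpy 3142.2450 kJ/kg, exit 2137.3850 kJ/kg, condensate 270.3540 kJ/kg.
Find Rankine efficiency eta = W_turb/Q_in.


W = 1004.8600 kJ/kg
Q_in = 2871.8910 kJ/kg
eta = 0.3499 = 34.9895%

eta = 34.9895%


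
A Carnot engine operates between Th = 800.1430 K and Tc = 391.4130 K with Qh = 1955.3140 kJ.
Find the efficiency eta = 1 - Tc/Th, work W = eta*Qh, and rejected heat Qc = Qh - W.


eta = 1 - 391.4130/800.1430 = 0.5108
W = 0.5108 * 1955.3140 = 998.8158 kJ
Qc = 1955.3140 - 998.8158 = 956.4982 kJ

eta = 51.0821%, W = 998.8158 kJ, Qc = 956.4982 kJ


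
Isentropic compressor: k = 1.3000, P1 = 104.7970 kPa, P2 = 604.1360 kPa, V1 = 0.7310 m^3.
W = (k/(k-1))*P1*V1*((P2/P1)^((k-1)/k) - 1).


(k-1)/k = 0.2308
(P2/P1)^exp = 1.4982
W = 4.3333 * 104.7970 * 0.7310 * (1.4982 - 1) = 165.3791 kJ

165.3791 kJ


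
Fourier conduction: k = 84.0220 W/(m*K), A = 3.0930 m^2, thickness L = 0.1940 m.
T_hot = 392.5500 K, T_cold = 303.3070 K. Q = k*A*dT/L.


dT = 89.2430 K
Q = 84.0220 * 3.0930 * 89.2430 / 0.1940 = 119548.8399 W

119548.8399 W


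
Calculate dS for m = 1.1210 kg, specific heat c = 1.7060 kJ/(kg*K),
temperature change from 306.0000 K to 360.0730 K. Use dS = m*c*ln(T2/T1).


T2/T1 = 1.1767
ln(T2/T1) = 0.1627
dS = 1.1210 * 1.7060 * 0.1627 = 0.3112 kJ/K

0.3112 kJ/K


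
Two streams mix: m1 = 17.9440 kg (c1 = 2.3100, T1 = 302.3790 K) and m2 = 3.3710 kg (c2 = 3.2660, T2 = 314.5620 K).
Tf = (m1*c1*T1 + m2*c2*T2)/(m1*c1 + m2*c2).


num = 15997.0319
den = 52.4603
Tf = 304.9358 K

304.9358 K


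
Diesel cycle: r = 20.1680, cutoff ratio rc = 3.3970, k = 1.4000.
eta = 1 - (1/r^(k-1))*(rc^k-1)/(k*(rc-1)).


r^(k-1) = 3.3256
rc^k = 5.5403
eta = 0.5932 = 59.3160%

59.3160%


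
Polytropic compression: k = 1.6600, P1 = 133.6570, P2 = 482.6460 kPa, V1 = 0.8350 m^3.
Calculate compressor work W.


(k-1)/k = 0.3976
(P2/P1)^exp = 1.6661
W = 2.5152 * 133.6570 * 0.8350 * (1.6661 - 1) = 186.9850 kJ

186.9850 kJ


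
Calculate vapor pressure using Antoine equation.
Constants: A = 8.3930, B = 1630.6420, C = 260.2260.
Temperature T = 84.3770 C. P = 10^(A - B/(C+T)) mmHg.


C+T = 344.6030
B/(C+T) = 4.7319
log10(P) = 8.3930 - 4.7319 = 3.6611
P = 10^3.6611 = 4582.0127 mmHg

4582.0127 mmHg


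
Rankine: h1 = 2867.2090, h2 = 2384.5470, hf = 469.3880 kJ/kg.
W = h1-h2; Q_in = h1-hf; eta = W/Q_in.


W = 482.6620 kJ/kg
Q_in = 2397.8210 kJ/kg
eta = 0.2013 = 20.1292%

eta = 20.1292%


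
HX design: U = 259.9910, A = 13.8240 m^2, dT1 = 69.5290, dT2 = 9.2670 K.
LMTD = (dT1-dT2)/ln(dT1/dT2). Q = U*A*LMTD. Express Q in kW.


LMTD = 29.9025 K
Q = 259.9910 * 13.8240 * 29.9025 = 107472.9759 W = 107.4730 kW

107.4730 kW


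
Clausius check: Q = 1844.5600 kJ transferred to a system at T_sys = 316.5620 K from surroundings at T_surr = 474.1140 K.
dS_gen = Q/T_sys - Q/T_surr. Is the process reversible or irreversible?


dS_sys = 1844.5600/316.5620 = 5.8269 kJ/K
dS_surr = -1844.5600/474.1140 = -3.8905 kJ/K
dS_gen = 5.8269 - 3.8905 = 1.9363 kJ/K (irreversible)

dS_gen = 1.9363 kJ/K, irreversible


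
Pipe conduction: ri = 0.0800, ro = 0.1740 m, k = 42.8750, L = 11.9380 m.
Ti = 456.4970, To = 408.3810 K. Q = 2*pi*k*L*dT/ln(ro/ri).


dT = 48.1160 K
ln(ro/ri) = 0.7770
Q = 2*pi*42.8750*11.9380*48.1160 / 0.7770 = 199144.3787 W

199144.3787 W


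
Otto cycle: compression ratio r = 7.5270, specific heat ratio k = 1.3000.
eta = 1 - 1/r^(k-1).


r^(k-1) = 1.8323
eta = 1 - 1/1.8323 = 0.4542 = 45.4225%

45.4225%


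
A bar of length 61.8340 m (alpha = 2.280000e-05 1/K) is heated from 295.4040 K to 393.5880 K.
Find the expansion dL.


dT = 98.1840 K
dL = 2.280000e-05 * 61.8340 * 98.1840 = 0.138421 m
L_final = 61.972421 m

dL = 0.138421 m


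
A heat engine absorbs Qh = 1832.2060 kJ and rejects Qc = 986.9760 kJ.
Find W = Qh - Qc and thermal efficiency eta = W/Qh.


W = 1832.2060 - 986.9760 = 845.2300 kJ
eta = 845.2300 / 1832.2060 = 0.4613 = 46.1318%

W = 845.2300 kJ, eta = 46.1318%


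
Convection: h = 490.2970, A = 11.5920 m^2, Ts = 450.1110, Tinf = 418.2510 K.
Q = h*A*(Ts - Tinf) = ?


dT = 31.8600 K
Q = 490.2970 * 11.5920 * 31.8600 = 181077.0372 W

181077.0372 W


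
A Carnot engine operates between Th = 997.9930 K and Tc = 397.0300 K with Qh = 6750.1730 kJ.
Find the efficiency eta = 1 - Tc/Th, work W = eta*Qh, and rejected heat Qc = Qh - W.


eta = 1 - 397.0300/997.9930 = 0.6022
W = 0.6022 * 6750.1730 = 4064.7622 kJ
Qc = 6750.1730 - 4064.7622 = 2685.4108 kJ

eta = 60.2172%, W = 4064.7622 kJ, Qc = 2685.4108 kJ


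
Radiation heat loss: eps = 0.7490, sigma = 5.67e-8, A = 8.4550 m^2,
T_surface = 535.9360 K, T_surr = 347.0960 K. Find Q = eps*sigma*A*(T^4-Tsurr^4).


T^4 = 8.2500e+10
Tsurr^4 = 1.4514e+10
Q = 0.7490 * 5.67e-8 * 8.4550 * 6.7985e+10 = 24411.4098 W

24411.4098 W


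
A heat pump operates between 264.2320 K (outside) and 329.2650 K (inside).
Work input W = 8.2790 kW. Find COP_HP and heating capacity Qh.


COP = 329.2650 / 65.0330 = 5.0630
Qh = 5.0630 * 8.2790 = 41.9169 kW

COP = 5.0630, Qh = 41.9169 kW


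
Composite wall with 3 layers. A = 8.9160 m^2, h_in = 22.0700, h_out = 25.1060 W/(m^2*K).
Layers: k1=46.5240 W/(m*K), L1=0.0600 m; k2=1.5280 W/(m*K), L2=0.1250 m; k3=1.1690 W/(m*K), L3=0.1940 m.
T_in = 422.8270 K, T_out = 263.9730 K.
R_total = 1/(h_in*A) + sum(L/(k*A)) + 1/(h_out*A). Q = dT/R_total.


R_conv_in = 1/(22.0700*8.9160) = 0.0051
R_1 = 0.0600/(46.5240*8.9160) = 0.0001
R_2 = 0.1250/(1.5280*8.9160) = 0.0092
R_3 = 0.1940/(1.1690*8.9160) = 0.0186
R_conv_out = 1/(25.1060*8.9160) = 0.0045
R_total = 0.0375 K/W
Q = 158.8540 / 0.0375 = 4238.1191 W

R_total = 0.0375 K/W, Q = 4238.1191 W


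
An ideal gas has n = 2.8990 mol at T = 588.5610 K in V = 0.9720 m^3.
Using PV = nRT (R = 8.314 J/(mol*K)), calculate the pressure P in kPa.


P = nRT/V = 2.8990 * 8.314 * 588.5610 / 0.9720
= 14185.6656 / 0.9720 = 14594.3061 Pa = 14.5943 kPa

14.5943 kPa


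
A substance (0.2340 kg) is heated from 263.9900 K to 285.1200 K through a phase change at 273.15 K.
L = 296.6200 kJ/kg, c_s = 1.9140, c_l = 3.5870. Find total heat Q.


Q1 (sensible, solid) = 0.2340 * 1.9140 * 9.1600 = 4.1025 kJ
Q2 (latent) = 0.2340 * 296.6200 = 69.4091 kJ
Q3 (sensible, liquid) = 0.2340 * 3.5870 * 11.9700 = 10.0471 kJ
Q_total = 83.5587 kJ

83.5587 kJ


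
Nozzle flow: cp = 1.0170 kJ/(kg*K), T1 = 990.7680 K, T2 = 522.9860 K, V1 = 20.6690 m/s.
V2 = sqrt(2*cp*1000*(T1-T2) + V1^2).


dT = 467.7820 K
2*cp*1000*dT = 951468.5880
V1^2 = 427.2076
V2 = sqrt(951895.7956) = 975.6515 m/s

975.6515 m/s


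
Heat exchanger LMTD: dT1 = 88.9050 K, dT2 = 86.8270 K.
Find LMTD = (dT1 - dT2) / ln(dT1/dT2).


dT1/dT2 = 1.0239
ln(dT1/dT2) = 0.0237
LMTD = 2.0780 / 0.0237 = 87.8619 K

87.8619 K


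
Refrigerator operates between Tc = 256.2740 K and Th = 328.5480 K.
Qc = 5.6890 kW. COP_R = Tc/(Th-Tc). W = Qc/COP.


COP = 256.2740 / 72.2740 = 3.5459
W = 5.6890 / 3.5459 = 1.6044 kW

COP = 3.5459, W = 1.6044 kW


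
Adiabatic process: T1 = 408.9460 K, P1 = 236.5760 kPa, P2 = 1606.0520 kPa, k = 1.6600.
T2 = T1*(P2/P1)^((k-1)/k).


(k-1)/k = 0.3976
(P2/P1)^exp = 2.1415
T2 = 408.9460 * 2.1415 = 875.7441 K

875.7441 K


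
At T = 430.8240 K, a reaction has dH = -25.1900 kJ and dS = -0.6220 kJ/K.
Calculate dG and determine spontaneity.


T*dS = 430.8240 * -0.6220 = -267.9725 kJ
dG = -25.1900 + 267.9725 = 242.7825 kJ (non-spontaneous)

dG = 242.7825 kJ, non-spontaneous


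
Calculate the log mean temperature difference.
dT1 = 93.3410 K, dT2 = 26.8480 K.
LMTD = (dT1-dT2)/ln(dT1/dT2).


dT1/dT2 = 3.4766
ln(dT1/dT2) = 1.2461
LMTD = 66.4930 / 1.2461 = 53.3623 K

53.3623 K


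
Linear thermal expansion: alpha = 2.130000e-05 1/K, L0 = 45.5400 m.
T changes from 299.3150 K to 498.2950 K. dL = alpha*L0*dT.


dT = 198.9800 K
dL = 2.130000e-05 * 45.5400 * 198.9800 = 0.193011 m
L_final = 45.733011 m

dL = 0.193011 m


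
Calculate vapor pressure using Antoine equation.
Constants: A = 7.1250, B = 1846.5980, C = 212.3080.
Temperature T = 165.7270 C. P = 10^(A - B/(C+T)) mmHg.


C+T = 378.0350
B/(C+T) = 4.8847
log10(P) = 7.1250 - 4.8847 = 2.2403
P = 10^2.2403 = 173.8891 mmHg

173.8891 mmHg


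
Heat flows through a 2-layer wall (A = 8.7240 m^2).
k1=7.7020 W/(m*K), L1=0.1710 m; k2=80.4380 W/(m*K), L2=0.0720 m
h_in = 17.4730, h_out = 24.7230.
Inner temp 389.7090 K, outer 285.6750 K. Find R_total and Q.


R_conv_in = 1/(17.4730*8.7240) = 0.0066
R_1 = 0.1710/(7.7020*8.7240) = 0.0025
R_2 = 0.0720/(80.4380*8.7240) = 0.0001
R_conv_out = 1/(24.7230*8.7240) = 0.0046
R_total = 0.0138 K/W
Q = 104.0340 / 0.0138 = 7514.6491 W

R_total = 0.0138 K/W, Q = 7514.6491 W


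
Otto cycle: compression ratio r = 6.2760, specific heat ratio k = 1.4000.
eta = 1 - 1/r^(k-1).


r^(k-1) = 2.0848
eta = 1 - 1/2.0848 = 0.5203 = 52.0347%

52.0347%


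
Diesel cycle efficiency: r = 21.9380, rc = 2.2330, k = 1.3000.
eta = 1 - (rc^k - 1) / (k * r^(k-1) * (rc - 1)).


r^(k-1) = 2.5256
rc^k = 2.8416
eta = 0.5451 = 54.5098%

54.5098%


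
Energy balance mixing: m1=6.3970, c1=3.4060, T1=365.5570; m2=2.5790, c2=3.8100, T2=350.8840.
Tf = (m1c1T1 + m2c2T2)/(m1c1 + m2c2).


num = 11412.6051
den = 31.6142
Tf = 360.9965 K

360.9965 K


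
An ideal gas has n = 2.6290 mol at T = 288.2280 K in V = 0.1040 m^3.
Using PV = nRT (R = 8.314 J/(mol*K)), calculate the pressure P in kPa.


P = nRT/V = 2.6290 * 8.314 * 288.2280 / 0.1040
= 6299.9452 / 0.1040 = 60576.3965 Pa = 60.5764 kPa

60.5764 kPa


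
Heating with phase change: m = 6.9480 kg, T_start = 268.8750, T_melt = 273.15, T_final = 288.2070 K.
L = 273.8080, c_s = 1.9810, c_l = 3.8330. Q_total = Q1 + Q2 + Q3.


Q1 (sensible, solid) = 6.9480 * 1.9810 * 4.2750 = 58.8410 kJ
Q2 (latent) = 6.9480 * 273.8080 = 1902.4180 kJ
Q3 (sensible, liquid) = 6.9480 * 3.8330 * 15.0570 = 400.9933 kJ
Q_total = 2362.2523 kJ

2362.2523 kJ


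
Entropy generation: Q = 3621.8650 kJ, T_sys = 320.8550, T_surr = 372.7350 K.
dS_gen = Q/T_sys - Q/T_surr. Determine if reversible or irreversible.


dS_sys = 3621.8650/320.8550 = 11.2882 kJ/K
dS_surr = -3621.8650/372.7350 = -9.7170 kJ/K
dS_gen = 11.2882 - 9.7170 = 1.5712 kJ/K (irreversible)

dS_gen = 1.5712 kJ/K, irreversible


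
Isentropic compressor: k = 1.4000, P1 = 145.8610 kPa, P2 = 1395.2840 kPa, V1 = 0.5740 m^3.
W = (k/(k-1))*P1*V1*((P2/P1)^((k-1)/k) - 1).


(k-1)/k = 0.2857
(P2/P1)^exp = 1.9064
W = 3.5000 * 145.8610 * 0.5740 * (1.9064 - 1) = 265.5973 kJ

265.5973 kJ


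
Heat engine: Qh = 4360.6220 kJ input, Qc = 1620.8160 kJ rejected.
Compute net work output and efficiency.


W = 4360.6220 - 1620.8160 = 2739.8060 kJ
eta = 2739.8060 / 4360.6220 = 0.6283 = 62.8306%

W = 2739.8060 kJ, eta = 62.8306%


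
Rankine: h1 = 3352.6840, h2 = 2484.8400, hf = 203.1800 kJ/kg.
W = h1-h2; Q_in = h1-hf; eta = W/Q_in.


W = 867.8440 kJ/kg
Q_in = 3149.5040 kJ/kg
eta = 0.2755 = 27.5549%

eta = 27.5549%


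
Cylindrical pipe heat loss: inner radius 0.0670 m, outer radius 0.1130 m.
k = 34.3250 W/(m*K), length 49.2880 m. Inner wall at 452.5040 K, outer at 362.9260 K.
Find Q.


dT = 89.5780 K
ln(ro/ri) = 0.5227
Q = 2*pi*34.3250*49.2880*89.5780 / 0.5227 = 1821731.8883 W

1821731.8883 W


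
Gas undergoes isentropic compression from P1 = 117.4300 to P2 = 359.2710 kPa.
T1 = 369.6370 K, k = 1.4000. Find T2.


(k-1)/k = 0.2857
(P2/P1)^exp = 1.3764
T2 = 369.6370 * 1.3764 = 508.7807 K

508.7807 K


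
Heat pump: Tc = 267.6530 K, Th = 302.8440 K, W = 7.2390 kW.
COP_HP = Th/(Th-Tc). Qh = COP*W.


COP = 302.8440 / 35.1910 = 8.6057
Qh = 8.6057 * 7.2390 = 62.2968 kW

COP = 8.6057, Qh = 62.2968 kW


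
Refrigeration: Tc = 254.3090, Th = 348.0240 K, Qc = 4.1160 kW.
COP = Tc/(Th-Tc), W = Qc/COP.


COP = 254.3090 / 93.7150 = 2.7136
W = 4.1160 / 2.7136 = 1.5168 kW

COP = 2.7136, W = 1.5168 kW


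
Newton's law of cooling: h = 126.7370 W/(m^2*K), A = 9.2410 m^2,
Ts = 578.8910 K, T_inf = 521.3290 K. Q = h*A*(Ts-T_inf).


dT = 57.5620 K
Q = 126.7370 * 9.2410 * 57.5620 = 67415.2684 W

67415.2684 W


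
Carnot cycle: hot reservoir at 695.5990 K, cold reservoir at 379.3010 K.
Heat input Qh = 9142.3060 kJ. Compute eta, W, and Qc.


eta = 1 - 379.3010/695.5990 = 0.4547
W = 0.4547 * 9142.3060 = 4157.1266 kJ
Qc = 9142.3060 - 4157.1266 = 4985.1794 kJ

eta = 45.4713%, W = 4157.1266 kJ, Qc = 4985.1794 kJ


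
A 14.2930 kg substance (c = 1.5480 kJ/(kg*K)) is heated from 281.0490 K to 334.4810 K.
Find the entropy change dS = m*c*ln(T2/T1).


T2/T1 = 1.1901
ln(T2/T1) = 0.1741
dS = 14.2930 * 1.5480 * 0.1741 = 3.8510 kJ/K

3.8510 kJ/K


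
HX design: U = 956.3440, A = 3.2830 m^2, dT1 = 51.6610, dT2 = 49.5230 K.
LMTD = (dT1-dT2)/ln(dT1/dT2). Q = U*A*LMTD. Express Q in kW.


LMTD = 50.5845 K
Q = 956.3440 * 3.2830 * 50.5845 = 158818.9143 W = 158.8189 kW

158.8189 kW


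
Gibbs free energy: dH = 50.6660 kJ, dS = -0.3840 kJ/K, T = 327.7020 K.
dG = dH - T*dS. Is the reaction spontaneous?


T*dS = 327.7020 * -0.3840 = -125.8376 kJ
dG = 50.6660 + 125.8376 = 176.5036 kJ (non-spontaneous)

dG = 176.5036 kJ, non-spontaneous


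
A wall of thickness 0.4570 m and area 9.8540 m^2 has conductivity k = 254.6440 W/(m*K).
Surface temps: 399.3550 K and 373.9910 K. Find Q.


dT = 25.3640 K
Q = 254.6440 * 9.8540 * 25.3640 / 0.4570 = 139266.7850 W

139266.7850 W


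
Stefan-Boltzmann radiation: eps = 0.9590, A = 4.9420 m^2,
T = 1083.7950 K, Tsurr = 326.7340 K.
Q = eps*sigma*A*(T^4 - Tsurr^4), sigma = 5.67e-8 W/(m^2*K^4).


T^4 = 1.3797e+12
Tsurr^4 = 1.1397e+10
Q = 0.9590 * 5.67e-8 * 4.9420 * 1.3683e+12 = 367697.5508 W

367697.5508 W


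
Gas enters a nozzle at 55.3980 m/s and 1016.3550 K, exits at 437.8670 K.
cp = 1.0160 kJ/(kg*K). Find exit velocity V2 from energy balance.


dT = 578.4880 K
2*cp*1000*dT = 1175487.6160
V1^2 = 3068.9384
V2 = sqrt(1178556.5544) = 1085.6134 m/s

1085.6134 m/s


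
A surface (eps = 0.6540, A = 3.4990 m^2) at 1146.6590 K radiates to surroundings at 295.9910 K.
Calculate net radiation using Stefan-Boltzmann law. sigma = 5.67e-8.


T^4 = 1.7288e+12
Tsurr^4 = 7.6756e+09
Q = 0.6540 * 5.67e-8 * 3.4990 * 1.7211e+12 = 223310.6072 W

223310.6072 W


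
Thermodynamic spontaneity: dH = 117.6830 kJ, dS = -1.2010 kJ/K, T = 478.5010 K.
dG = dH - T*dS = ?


T*dS = 478.5010 * -1.2010 = -574.6797 kJ
dG = 117.6830 + 574.6797 = 692.3627 kJ (non-spontaneous)

dG = 692.3627 kJ, non-spontaneous


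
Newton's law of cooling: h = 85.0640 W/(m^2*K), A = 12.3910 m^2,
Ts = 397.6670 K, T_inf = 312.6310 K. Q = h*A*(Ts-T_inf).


dT = 85.0360 K
Q = 85.0640 * 12.3910 * 85.0360 = 89630.3270 W

89630.3270 W


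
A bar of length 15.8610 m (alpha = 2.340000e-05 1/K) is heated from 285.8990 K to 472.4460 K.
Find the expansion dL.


dT = 186.5470 K
dL = 2.340000e-05 * 15.8610 * 186.5470 = 0.069236 m
L_final = 15.930236 m

dL = 0.069236 m


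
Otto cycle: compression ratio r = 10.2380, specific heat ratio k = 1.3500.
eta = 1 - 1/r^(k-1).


r^(k-1) = 2.2572
eta = 1 - 1/2.2572 = 0.5570 = 55.6979%

55.6979%


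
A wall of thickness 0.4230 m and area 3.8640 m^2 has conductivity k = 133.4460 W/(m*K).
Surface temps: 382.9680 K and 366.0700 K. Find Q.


dT = 16.8980 K
Q = 133.4460 * 3.8640 * 16.8980 / 0.4230 = 20598.5958 W

20598.5958 W


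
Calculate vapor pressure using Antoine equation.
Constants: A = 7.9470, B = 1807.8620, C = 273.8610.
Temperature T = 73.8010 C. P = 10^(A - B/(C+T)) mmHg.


C+T = 347.6620
B/(C+T) = 5.2001
log10(P) = 7.9470 - 5.2001 = 2.7469
P = 10^2.7469 = 558.3977 mmHg

558.3977 mmHg
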